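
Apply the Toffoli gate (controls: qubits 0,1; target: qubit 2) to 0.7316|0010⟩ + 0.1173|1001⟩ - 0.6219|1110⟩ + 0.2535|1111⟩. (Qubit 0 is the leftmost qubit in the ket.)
0.7316|0010⟩ + 0.1173|1001⟩ - 0.6219|1100⟩ + 0.2535|1101⟩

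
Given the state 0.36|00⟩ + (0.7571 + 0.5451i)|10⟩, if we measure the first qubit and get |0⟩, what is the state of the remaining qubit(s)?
|0⟩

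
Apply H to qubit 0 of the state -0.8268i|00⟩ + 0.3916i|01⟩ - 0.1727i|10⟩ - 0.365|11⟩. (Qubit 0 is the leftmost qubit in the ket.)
-0.7068i|00⟩ + (-0.2581 + 0.2769i)|01⟩ - 0.4625i|10⟩ + (0.2581 + 0.2769i)|11⟩

H on qubit 0 mixes each pair of kets that differ only in qubit 0: amplitudes (a, b) of (|…0…⟩, |…1…⟩) become ((a + b)/√2, (a − b)/√2). Kets absent from the input have amplitude 0.
(|00⟩, |10⟩): (a, b) = (-0.8268i, -0.1727i) → (-0.7068i, -0.4625i)
(|01⟩, |11⟩): (a, b) = (0.3916i, -0.365) → ((-0.2581 + 0.2769i), (0.2581 + 0.2769i))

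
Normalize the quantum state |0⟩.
|0⟩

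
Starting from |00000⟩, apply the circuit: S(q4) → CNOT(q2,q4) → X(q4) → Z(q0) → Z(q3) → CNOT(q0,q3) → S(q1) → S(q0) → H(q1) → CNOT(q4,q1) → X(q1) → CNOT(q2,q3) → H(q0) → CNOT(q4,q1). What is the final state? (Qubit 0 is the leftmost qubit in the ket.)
1/2|00001⟩ + 1/2|01001⟩ + 1/2|10001⟩ + 1/2|11001⟩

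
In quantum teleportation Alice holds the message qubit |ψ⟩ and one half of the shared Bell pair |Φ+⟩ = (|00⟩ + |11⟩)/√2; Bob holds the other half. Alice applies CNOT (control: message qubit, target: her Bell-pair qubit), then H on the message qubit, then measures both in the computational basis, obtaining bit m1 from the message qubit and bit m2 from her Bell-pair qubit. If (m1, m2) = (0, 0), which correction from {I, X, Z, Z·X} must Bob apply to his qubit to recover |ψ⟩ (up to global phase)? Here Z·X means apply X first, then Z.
I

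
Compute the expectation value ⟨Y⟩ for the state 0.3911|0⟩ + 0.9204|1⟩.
0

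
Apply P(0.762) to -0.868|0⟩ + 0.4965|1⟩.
-0.868|0⟩ + (0.3592 + 0.3428i)|1⟩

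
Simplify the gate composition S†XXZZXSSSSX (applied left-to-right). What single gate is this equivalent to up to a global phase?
S†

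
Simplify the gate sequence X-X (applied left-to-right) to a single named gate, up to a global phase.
I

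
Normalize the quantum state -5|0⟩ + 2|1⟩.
-0.9285|0⟩ + 0.3714|1⟩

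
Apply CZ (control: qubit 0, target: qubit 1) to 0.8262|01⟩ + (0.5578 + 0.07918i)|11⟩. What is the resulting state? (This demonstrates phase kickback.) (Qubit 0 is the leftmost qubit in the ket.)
0.8262|01⟩ + (-0.5578 - 0.07918i)|11⟩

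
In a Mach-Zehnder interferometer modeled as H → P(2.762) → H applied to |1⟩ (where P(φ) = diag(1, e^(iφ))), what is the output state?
(0.9644 - 0.1853i)|0⟩ + (0.03559 + 0.1853i)|1⟩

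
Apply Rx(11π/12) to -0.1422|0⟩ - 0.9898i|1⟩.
-0.9999|0⟩ + 0.01179i|1⟩

Rx(11π/12) = [[cos(θ/2), −i·sin(θ/2)], [−i·sin(θ/2), cos(θ/2)]]; θ = 11π/12, cos(θ/2) ≈ 0.130526, sin(θ/2) ≈ 0.991445.
With a = amp(|0⟩) = -0.1422 and b = amp(|1⟩) = -0.9898i:
new amp(|0⟩) = (0.130526)·a + (-0.991445i)·b = -0.9999
new amp(|1⟩) = (-0.991445i)·a + (0.130526)·b = 0.01179i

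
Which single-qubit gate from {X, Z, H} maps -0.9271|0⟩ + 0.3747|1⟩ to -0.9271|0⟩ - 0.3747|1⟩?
Z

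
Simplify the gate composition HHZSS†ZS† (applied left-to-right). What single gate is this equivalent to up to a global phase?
S†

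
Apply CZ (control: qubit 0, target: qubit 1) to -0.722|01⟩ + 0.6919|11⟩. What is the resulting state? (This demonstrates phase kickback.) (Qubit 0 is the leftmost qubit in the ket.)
-0.722|01⟩ - 0.6919|11⟩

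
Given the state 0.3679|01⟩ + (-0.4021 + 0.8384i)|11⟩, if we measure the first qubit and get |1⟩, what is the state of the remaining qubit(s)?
(-0.4324 + 0.9017i)|1⟩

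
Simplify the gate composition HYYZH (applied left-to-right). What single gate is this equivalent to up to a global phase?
X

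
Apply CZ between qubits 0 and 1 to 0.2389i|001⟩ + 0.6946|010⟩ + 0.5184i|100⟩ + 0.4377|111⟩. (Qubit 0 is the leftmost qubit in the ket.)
0.2389i|001⟩ + 0.6946|010⟩ + 0.5184i|100⟩ - 0.4377|111⟩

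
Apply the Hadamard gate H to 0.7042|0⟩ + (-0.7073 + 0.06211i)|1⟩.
(-0.002192 + 0.04392i)|0⟩ + (0.9981 - 0.04392i)|1⟩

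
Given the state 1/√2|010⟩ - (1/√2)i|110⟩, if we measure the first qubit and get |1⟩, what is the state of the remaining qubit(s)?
-i|10⟩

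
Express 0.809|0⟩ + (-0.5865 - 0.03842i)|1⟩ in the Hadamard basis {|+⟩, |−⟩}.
(0.1573 - 0.02717i)|+⟩ + (0.9868 + 0.02717i)|−⟩

With |ψ⟩ = α|0⟩ + β|1⟩, the Hadamard-basis coefficients are ⟨+|ψ⟩ = (α + β)/√2 and ⟨−|ψ⟩ = (α − β)/√2.
Here α = 0.809, β = (-0.5865 - 0.03842i): (α + β)/√2 = (0.1573 - 0.02717i), (α − β)/√2 = (0.9868 + 0.02717i).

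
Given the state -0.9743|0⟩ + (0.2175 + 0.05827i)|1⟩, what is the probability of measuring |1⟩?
0.0507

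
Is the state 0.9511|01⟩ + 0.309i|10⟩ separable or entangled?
Entangled

Writing the state as a|00⟩ + b|01⟩ + c|10⟩ + d|11⟩, it is a product state iff ad − bc = 0.
Here (a, b, c, d) = (0, 0.9511, 0.309i, 0): ad − bc = (0)(0) − (0.9511)(0.309i) = -0.2939i ≠ 0, so the state is entangled.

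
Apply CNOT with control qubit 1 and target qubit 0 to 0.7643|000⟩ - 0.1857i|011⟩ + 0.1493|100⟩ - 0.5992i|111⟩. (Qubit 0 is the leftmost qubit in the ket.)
0.7643|000⟩ - 0.5992i|011⟩ + 0.1493|100⟩ - 0.1857i|111⟩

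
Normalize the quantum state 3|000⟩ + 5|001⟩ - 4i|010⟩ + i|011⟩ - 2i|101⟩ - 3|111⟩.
0.375|000⟩ + 0.625|001⟩ - (1/2)i|010⟩ + 0.125i|011⟩ - 0.25i|101⟩ - 0.375|111⟩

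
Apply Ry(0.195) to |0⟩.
0.9953|0⟩ + 0.09735|1⟩

Ry(0.195) = [[cos(θ/2), −sin(θ/2)], [sin(θ/2), cos(θ/2)]]; θ = 0.195, cos(θ/2) ≈ 0.995251, sin(θ/2) ≈ 0.0973456.
With a = amp(|0⟩) = 1 and b = amp(|1⟩) = 0:
new amp(|0⟩) = (0.995251)·a + (-0.0973456)·b = 0.9953
new amp(|1⟩) = (0.0973456)·a + (0.995251)·b = 0.09735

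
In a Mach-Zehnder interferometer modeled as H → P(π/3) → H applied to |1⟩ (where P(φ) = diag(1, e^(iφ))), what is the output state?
(0.25 - 0.433i)|0⟩ + (0.75 + 0.433i)|1⟩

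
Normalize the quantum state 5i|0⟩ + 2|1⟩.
0.9285i|0⟩ + 0.3714|1⟩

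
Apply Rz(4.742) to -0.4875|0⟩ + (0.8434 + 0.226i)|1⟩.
(0.3498 + 0.3396i)|0⟩ + (-0.7626 + 0.4253i)|1⟩

Rz(4.742) = [[e^(−iθ/2), 0], [0, e^(iθ/2)]] with e^(±iθ/2) = cos(θ/2) ± i·sin(θ/2); θ = 4.742, cos(θ/2) ≈ -0.717498, sin(θ/2) ≈ 0.696561.
With a = amp(|0⟩) = -0.4875 and b = amp(|1⟩) = (0.8434 + 0.226i):
new amp(|0⟩) = (-0.717498 - 0.696561i)·a = (0.3498 + 0.3396i)
new amp(|1⟩) = (-0.717498 + 0.696561i)·b = (-0.7626 + 0.4253i)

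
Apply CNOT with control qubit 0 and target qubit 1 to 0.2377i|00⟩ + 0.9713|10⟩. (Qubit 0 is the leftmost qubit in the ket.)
0.2377i|00⟩ + 0.9713|11⟩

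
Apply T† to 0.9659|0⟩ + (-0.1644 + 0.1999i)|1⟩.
0.9659|0⟩ + (0.0251 + 0.2576i)|1⟩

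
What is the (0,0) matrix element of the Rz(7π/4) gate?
(-0.9239 - 0.3827i)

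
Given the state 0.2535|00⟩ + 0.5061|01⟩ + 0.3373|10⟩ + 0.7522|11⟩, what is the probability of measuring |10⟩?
0.1138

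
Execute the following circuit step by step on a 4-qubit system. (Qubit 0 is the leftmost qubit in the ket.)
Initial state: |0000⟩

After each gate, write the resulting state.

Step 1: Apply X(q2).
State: |0010⟩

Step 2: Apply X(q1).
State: |0110⟩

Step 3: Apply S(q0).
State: |0110⟩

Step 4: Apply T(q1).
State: (1/√2 + (1/√2)i)|0110⟩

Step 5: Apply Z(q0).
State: (1/√2 + (1/√2)i)|0110⟩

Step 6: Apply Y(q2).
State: (1/√2 - (1/√2)i)|0100⟩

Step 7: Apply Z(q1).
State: (-1/√2 + (1/√2)i)|0100⟩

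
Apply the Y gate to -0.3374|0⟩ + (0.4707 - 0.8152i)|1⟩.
(-0.8152 - 0.4707i)|0⟩ - 0.3374i|1⟩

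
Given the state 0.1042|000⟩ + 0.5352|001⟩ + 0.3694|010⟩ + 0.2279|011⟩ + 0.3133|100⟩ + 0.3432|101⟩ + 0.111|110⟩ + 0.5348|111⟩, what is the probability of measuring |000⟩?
0.01086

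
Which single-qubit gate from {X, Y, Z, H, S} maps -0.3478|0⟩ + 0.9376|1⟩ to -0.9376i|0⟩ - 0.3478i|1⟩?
Y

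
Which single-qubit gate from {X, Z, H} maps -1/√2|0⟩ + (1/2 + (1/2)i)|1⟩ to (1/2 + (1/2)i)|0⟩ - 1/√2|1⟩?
X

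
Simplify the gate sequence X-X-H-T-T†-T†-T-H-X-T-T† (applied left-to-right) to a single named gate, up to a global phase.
X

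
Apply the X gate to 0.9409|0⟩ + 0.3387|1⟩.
0.3387|0⟩ + 0.9409|1⟩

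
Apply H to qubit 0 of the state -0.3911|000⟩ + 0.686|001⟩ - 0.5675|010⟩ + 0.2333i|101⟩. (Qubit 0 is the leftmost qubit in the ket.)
-0.2765|000⟩ + (0.4851 + 0.165i)|001⟩ - 0.4013|010⟩ - 0.2765|100⟩ + (0.4851 - 0.165i)|101⟩ - 0.4013|110⟩

H on qubit 0 mixes each pair of kets that differ only in qubit 0: amplitudes (a, b) of (|…0…⟩, |…1…⟩) become ((a + b)/√2, (a − b)/√2). Kets absent from the input have amplitude 0.
(|000⟩, |100⟩): (a, b) = (-0.3911, 0) → (-0.2765, -0.2765)
(|001⟩, |101⟩): (a, b) = (0.686, 0.2333i) → ((0.4851 + 0.165i), (0.4851 - 0.165i))
(|010⟩, |110⟩): (a, b) = (-0.5675, 0) → (-0.4013, -0.4013)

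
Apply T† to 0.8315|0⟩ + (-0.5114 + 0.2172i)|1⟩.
0.8315|0⟩ + (-0.208 + 0.5152i)|1⟩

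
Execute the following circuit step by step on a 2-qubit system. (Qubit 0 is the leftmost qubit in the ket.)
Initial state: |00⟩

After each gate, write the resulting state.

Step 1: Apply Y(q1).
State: i|01⟩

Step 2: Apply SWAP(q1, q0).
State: i|10⟩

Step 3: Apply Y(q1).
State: -|11⟩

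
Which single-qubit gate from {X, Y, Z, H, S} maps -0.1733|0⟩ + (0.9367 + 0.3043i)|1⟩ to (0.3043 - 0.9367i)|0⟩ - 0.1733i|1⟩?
Y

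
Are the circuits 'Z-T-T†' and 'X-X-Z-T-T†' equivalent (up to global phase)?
Yes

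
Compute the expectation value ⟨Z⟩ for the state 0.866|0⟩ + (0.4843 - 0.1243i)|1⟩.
0.5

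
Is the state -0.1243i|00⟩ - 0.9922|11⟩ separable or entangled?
Entangled

Writing the state as a|00⟩ + b|01⟩ + c|10⟩ + d|11⟩, it is a product state iff ad − bc = 0.
Here (a, b, c, d) = (-0.1243i, 0, 0, -0.9922): ad − bc = (-0.1243i)(-0.9922) − (0)(0) = 0.1233i ≠ 0, so the state is entangled.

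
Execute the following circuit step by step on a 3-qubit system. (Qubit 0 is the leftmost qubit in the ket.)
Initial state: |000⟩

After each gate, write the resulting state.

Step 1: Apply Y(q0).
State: i|100⟩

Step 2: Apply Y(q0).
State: |000⟩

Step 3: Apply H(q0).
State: 1/√2|000⟩ + 1/√2|100⟩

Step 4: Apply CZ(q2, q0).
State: 1/√2|000⟩ + 1/√2|100⟩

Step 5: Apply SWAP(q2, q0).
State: 1/√2|000⟩ + 1/√2|001⟩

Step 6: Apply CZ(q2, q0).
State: 1/√2|000⟩ + 1/√2|001⟩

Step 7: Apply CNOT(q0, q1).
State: 1/√2|000⟩ + 1/√2|001⟩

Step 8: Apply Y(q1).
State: (1/√2)i|010⟩ + (1/√2)i|011⟩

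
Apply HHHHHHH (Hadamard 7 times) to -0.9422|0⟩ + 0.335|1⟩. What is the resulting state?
-0.4294|0⟩ - 0.9031|1⟩

H² = I, so H^7 = H: a single Hadamard. With (a, b) = (-0.9422, 0.335), H gives ((a + b)/√2, (a − b)/√2) = (-0.4294, -0.9031).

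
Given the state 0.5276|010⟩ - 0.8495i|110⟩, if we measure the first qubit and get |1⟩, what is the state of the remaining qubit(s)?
-i|10⟩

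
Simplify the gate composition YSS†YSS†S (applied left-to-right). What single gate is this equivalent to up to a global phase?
S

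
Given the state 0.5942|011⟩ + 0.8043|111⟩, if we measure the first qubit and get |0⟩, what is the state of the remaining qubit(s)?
|11⟩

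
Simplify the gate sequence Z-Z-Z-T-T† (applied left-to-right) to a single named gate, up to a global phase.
Z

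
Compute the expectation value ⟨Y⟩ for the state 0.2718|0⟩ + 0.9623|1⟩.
0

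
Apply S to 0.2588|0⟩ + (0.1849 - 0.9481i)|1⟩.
0.2588|0⟩ + (0.9481 + 0.1849i)|1⟩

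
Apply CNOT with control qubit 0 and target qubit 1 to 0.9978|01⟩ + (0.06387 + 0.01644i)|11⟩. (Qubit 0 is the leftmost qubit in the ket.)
0.9978|01⟩ + (0.06387 + 0.01644i)|10⟩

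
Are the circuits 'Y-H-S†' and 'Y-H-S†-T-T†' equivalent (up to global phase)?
Yes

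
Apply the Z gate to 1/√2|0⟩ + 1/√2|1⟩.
1/√2|0⟩ - 1/√2|1⟩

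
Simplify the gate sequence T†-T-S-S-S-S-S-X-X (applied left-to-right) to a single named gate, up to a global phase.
S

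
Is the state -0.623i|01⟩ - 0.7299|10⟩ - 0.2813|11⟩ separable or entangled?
Entangled

Writing the state as a|00⟩ + b|01⟩ + c|10⟩ + d|11⟩, it is a product state iff ad − bc = 0.
Here (a, b, c, d) = (0, -0.623i, -0.7299, -0.2813): ad − bc = (0)(-0.2813) − (-0.623i)(-0.7299) = -0.4547i ≠ 0, so the state is entangled.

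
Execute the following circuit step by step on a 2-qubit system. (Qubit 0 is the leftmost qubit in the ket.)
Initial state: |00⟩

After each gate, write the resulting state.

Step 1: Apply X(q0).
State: |10⟩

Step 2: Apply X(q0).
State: |00⟩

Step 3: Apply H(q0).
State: 1/√2|00⟩ + 1/√2|10⟩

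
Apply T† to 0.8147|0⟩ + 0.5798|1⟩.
0.8147|0⟩ + (0.41 - 0.41i)|1⟩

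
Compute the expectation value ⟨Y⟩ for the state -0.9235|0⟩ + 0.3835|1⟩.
0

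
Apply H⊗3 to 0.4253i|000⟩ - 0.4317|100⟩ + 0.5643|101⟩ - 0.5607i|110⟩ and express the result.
(0.04688 - 0.04787i)|000⟩ + (-0.3521 - 0.04787i)|001⟩ + (0.04688 + 0.3486i)|010⟩ + (-0.3521 + 0.3486i)|011⟩ + (-0.04688 + 0.3486i)|100⟩ + (0.3521 + 0.3486i)|101⟩ + (-0.04688 - 0.04787i)|110⟩ + (0.3521 - 0.04787i)|111⟩

H⊗3 gives amp(|y⟩) = (1/2√2) Σ_x (−1)^(x·y) amp(|x⟩), where x·y is the number of positions in which both x and y have a 1.
|000⟩: (0.4253i - 0.4317 + 0.5643 - 0.5607i)/(2√2) = (0.04688 - 0.04787i)
|001⟩: (0.4253i - 0.4317 - 0.5643 - 0.5607i)/(2√2) = (-0.3521 - 0.04787i)
|010⟩: (0.4253i - 0.4317 + 0.5643 + 0.5607i)/(2√2) = (0.04688 + 0.3486i)
|011⟩: (0.4253i - 0.4317 - 0.5643 + 0.5607i)/(2√2) = (-0.3521 + 0.3486i)
|100⟩: (0.4253i + 0.4317 - 0.5643 + 0.5607i)/(2√2) = (-0.04688 + 0.3486i)
|101⟩: (0.4253i + 0.4317 + 0.5643 + 0.5607i)/(2√2) = (0.3521 + 0.3486i)
|110⟩: (0.4253i + 0.4317 - 0.5643 - 0.5607i)/(2√2) = (-0.04688 - 0.04787i)
|111⟩: (0.4253i + 0.4317 + 0.5643 - 0.5607i)/(2√2) = (0.3521 - 0.04787i)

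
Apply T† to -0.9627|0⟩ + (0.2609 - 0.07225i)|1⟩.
-0.9627|0⟩ + (0.1334 - 0.2356i)|1⟩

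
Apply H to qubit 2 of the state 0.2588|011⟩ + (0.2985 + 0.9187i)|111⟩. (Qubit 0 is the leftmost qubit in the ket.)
0.183|010⟩ - 0.183|011⟩ + (0.2111 + 0.6496i)|110⟩ + (-0.2111 - 0.6496i)|111⟩

H on qubit 2 mixes each pair of kets that differ only in qubit 2: amplitudes (a, b) of (|…0…⟩, |…1…⟩) become ((a + b)/√2, (a − b)/√2). Kets absent from the input have amplitude 0.
(|010⟩, |011⟩): (a, b) = (0, 0.2588) → (0.183, -0.183)
(|110⟩, |111⟩): (a, b) = (0, (0.2985 + 0.9187i)) → ((0.2111 + 0.6496i), (-0.2111 - 0.6496i))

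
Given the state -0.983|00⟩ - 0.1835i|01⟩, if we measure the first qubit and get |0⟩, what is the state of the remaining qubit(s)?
-0.983|0⟩ - 0.1835i|1⟩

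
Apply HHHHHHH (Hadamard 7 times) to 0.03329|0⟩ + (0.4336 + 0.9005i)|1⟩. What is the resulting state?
(0.3301 + 0.6367i)|0⟩ + (-0.2831 - 0.6367i)|1⟩

H² = I, so H^7 = H: a single Hadamard. With (a, b) = (0.03329, (0.4336 + 0.9005i)), H gives ((a + b)/√2, (a − b)/√2) = ((0.3301 + 0.6367i), (-0.2831 - 0.6367i)).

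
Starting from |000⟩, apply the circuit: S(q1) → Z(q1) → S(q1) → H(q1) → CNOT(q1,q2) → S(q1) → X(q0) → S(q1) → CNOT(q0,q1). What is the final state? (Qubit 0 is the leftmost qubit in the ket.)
-1/√2|101⟩ + 1/√2|110⟩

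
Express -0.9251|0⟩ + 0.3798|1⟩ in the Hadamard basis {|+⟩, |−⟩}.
-0.3856|+⟩ - 0.9227|−⟩

With |ψ⟩ = α|0⟩ + β|1⟩, the Hadamard-basis coefficients are ⟨+|ψ⟩ = (α + β)/√2 and ⟨−|ψ⟩ = (α − β)/√2.
Here α = -0.9251, β = 0.3798: (α + β)/√2 = -0.3856, (α − β)/√2 = -0.9227.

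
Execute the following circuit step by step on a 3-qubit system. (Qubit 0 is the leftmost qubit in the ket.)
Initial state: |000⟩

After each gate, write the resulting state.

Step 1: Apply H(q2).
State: 1/√2|000⟩ + 1/√2|001⟩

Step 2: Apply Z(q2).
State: 1/√2|000⟩ - 1/√2|001⟩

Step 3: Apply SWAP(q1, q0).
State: 1/√2|000⟩ - 1/√2|001⟩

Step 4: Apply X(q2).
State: -1/√2|000⟩ + 1/√2|001⟩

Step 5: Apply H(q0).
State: -1/2|000⟩ + 1/2|001⟩ - 1/2|100⟩ + 1/2|101⟩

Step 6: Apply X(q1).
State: -1/2|010⟩ + 1/2|011⟩ - 1/2|110⟩ + 1/2|111⟩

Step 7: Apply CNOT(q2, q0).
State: -1/2|010⟩ + 1/2|011⟩ - 1/2|110⟩ + 1/2|111⟩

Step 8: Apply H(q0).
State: -1/√2|010⟩ + 1/√2|011⟩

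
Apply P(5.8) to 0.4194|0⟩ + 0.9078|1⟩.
0.4194|0⟩ + (0.8039 - 0.4218i)|1⟩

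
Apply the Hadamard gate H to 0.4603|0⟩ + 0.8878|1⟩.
0.9533|0⟩ - 0.3023|1⟩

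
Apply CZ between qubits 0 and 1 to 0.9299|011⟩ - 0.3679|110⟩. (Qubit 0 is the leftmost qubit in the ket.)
0.9299|011⟩ + 0.3679|110⟩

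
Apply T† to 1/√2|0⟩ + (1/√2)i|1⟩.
1/√2|0⟩ + (1/2 + (1/2)i)|1⟩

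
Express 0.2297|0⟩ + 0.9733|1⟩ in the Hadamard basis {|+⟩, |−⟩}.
0.8506|+⟩ - 0.5258|−⟩

With |ψ⟩ = α|0⟩ + β|1⟩, the Hadamard-basis coefficients are ⟨+|ψ⟩ = (α + β)/√2 and ⟨−|ψ⟩ = (α − β)/√2.
Here α = 0.2297, β = 0.9733: (α + β)/√2 = 0.8506, (α − β)/√2 = -0.5258.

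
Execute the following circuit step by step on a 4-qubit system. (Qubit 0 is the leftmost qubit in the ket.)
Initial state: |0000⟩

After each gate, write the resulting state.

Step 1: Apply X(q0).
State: |1000⟩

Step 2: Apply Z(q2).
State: |1000⟩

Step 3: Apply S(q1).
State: |1000⟩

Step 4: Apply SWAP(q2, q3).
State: |1000⟩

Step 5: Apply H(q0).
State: 1/√2|0000⟩ - 1/√2|1000⟩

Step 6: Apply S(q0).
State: 1/√2|0000⟩ - (1/√2)i|1000⟩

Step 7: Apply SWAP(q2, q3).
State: 1/√2|0000⟩ - (1/√2)i|1000⟩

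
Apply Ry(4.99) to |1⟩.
-0.6025|0⟩ - 0.7981|1⟩

Ry(4.99) = [[cos(θ/2), −sin(θ/2)], [sin(θ/2), cos(θ/2)]]; θ = 4.99, cos(θ/2) ≈ -0.798141, sin(θ/2) ≈ 0.60247.
With a = amp(|0⟩) = 0 and b = amp(|1⟩) = 1:
new amp(|0⟩) = (-0.798141)·a + (-0.60247)·b = -0.6025
new amp(|1⟩) = (0.60247)·a + (-0.798141)·b = -0.7981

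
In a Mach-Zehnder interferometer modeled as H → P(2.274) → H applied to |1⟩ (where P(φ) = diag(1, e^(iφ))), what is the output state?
(0.8233 - 0.3814i)|0⟩ + (0.1767 + 0.3814i)|1⟩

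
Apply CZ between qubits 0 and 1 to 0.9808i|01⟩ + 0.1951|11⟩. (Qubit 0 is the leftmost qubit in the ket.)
0.9808i|01⟩ - 0.1951|11⟩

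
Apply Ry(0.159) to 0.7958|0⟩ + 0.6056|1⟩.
0.7452|0⟩ + 0.6669|1⟩

Ry(0.159) = [[cos(θ/2), −sin(θ/2)], [sin(θ/2), cos(θ/2)]]; θ = 0.159, cos(θ/2) ≈ 0.996842, sin(θ/2) ≈ 0.0794163.
With a = amp(|0⟩) = 0.7958 and b = amp(|1⟩) = 0.6056:
new amp(|0⟩) = (0.996842)·a + (-0.0794163)·b = 0.7452
new amp(|1⟩) = (0.0794163)·a + (0.996842)·b = 0.6669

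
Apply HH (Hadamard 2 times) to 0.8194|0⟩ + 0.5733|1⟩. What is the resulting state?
0.8194|0⟩ + 0.5733|1⟩

H² = I, so an even number of Hadamards cancels: H^2 = I and the state is unchanged.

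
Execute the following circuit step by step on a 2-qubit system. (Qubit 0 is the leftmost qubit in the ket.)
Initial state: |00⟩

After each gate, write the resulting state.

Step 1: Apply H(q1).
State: 1/√2|00⟩ + 1/√2|01⟩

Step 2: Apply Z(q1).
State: 1/√2|00⟩ - 1/√2|01⟩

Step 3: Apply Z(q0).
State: 1/√2|00⟩ - 1/√2|01⟩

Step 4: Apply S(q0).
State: 1/√2|00⟩ - 1/√2|01⟩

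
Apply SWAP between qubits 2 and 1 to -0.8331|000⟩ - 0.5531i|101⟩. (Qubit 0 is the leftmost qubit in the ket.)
-0.8331|000⟩ - 0.5531i|110⟩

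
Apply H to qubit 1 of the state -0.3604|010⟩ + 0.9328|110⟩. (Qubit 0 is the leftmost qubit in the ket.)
-0.2548|000⟩ + 0.2548|010⟩ + 0.6596|100⟩ - 0.6596|110⟩

H on qubit 1 mixes each pair of kets that differ only in qubit 1: amplitudes (a, b) of (|…0…⟩, |…1…⟩) become ((a + b)/√2, (a − b)/√2). Kets absent from the input have amplitude 0.
(|000⟩, |010⟩): (a, b) = (0, -0.3604) → (-0.2548, 0.2548)
(|100⟩, |110⟩): (a, b) = (0, 0.9328) → (0.6596, -0.6596)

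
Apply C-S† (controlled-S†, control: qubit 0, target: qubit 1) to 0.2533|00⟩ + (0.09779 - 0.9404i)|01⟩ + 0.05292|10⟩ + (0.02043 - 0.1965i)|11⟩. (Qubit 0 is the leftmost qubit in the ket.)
0.2533|00⟩ + (0.09779 - 0.9404i)|01⟩ + 0.05292|10⟩ + (-0.1965 - 0.02043i)|11⟩

C-S† leaves the control-|0⟩ kets |00⟩, |01⟩ unchanged and applies S† to qubit 1 on the control-|1⟩ pair (|10⟩, |11⟩).
S† = [[1, 0], [0, -i]].
With a = amp(|10⟩) = 0.05292 and b = amp(|11⟩) = (0.02043 - 0.1965i):
new amp(|10⟩) = (1)·a = 0.05292
new amp(|11⟩) = (-i)·b = (-0.1965 - 0.02043i)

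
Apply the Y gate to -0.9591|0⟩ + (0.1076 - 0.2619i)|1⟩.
(-0.2619 - 0.1076i)|0⟩ - 0.9591i|1⟩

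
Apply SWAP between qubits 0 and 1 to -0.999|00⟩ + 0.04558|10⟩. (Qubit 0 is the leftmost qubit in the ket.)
-0.999|00⟩ + 0.04558|01⟩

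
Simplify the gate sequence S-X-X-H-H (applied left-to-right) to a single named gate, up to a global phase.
S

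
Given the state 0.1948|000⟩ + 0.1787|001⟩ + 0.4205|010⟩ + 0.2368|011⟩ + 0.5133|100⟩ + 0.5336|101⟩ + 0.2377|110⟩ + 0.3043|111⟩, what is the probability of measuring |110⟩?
0.0565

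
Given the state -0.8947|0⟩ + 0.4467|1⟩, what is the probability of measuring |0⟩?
0.8005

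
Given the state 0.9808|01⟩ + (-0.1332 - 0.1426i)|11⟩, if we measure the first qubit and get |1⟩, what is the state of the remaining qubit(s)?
(-0.6826 - 0.7308i)|1⟩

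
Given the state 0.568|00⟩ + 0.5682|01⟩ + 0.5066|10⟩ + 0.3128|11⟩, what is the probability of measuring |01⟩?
0.3229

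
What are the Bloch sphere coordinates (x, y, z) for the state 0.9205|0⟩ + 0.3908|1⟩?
(0.7195, 0, 0.6946)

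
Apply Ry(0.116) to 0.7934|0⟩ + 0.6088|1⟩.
0.7568|0⟩ + 0.6538|1⟩

Ry(0.116) = [[cos(θ/2), −sin(θ/2)], [sin(θ/2), cos(θ/2)]]; θ = 0.116, cos(θ/2) ≈ 0.998318, sin(θ/2) ≈ 0.0579675.
With a = amp(|0⟩) = 0.7934 and b = amp(|1⟩) = 0.6088:
new amp(|0⟩) = (0.998318)·a + (-0.0579675)·b = 0.7568
new amp(|1⟩) = (0.0579675)·a + (0.998318)·b = 0.6538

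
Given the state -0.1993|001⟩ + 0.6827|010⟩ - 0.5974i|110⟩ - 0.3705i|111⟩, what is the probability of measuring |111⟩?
0.1373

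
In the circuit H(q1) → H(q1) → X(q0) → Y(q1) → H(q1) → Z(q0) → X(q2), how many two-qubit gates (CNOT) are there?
0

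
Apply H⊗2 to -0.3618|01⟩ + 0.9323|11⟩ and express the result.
0.2853|00⟩ - 0.2853|01⟩ - 0.6471|10⟩ + 0.6471|11⟩

H⊗2 gives amp(|y⟩) = (1/2) Σ_x (−1)^(x·y) amp(|x⟩), where x·y is the number of positions in which both x and y have a 1.
|00⟩: (-0.3618 + 0.9323)/2 = 0.2853
|01⟩: (0.3618 - 0.9323)/2 = -0.2853
|10⟩: (-0.3618 - 0.9323)/2 = -0.6471
|11⟩: (0.3618 + 0.9323)/2 = 0.6471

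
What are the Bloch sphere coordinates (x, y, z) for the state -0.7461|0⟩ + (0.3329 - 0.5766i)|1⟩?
(-0.4968, 0.8604, 0.1134)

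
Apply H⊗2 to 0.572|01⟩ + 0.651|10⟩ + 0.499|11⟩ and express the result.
0.861|00⟩ - 0.21|01⟩ - 0.289|10⟩ - 0.362|11⟩

H⊗2 gives amp(|y⟩) = (1/2) Σ_x (−1)^(x·y) amp(|x⟩), where x·y is the number of positions in which both x and y have a 1.
|00⟩: (0.572 + 0.651 + 0.499)/2 = 0.861
|01⟩: (-0.572 + 0.651 - 0.499)/2 = -0.21
|10⟩: (0.572 - 0.651 - 0.499)/2 = -0.289
|11⟩: (-0.572 - 0.651 + 0.499)/2 = -0.362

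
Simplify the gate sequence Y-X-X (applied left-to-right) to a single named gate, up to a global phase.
Y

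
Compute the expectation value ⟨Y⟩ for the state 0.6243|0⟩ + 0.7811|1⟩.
0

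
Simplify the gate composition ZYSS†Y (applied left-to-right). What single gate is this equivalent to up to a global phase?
Z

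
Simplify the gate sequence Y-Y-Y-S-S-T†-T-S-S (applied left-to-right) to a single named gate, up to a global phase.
Y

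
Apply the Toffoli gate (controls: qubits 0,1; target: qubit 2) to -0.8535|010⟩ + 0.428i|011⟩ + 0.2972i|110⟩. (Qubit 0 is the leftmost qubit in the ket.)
-0.8535|010⟩ + 0.428i|011⟩ + 0.2972i|111⟩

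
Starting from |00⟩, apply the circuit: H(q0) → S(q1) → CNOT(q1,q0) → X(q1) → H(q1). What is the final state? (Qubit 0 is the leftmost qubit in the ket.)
1/2|00⟩ - 1/2|01⟩ + 1/2|10⟩ - 1/2|11⟩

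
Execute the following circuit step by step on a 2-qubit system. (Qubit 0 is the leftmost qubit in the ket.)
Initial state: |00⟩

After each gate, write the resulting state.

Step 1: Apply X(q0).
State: |10⟩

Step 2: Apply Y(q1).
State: i|11⟩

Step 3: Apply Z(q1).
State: -i|11⟩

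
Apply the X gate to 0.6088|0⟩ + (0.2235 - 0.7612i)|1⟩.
(0.2235 - 0.7612i)|0⟩ + 0.6088|1⟩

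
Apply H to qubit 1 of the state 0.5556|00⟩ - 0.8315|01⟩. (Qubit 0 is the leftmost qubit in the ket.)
-0.1951|00⟩ + 0.9808|01⟩

H on qubit 1 mixes each pair of kets that differ only in qubit 1: amplitudes (a, b) of (|…0…⟩, |…1…⟩) become ((a + b)/√2, (a − b)/√2). Kets absent from the input have amplitude 0.
(|00⟩, |01⟩): (a, b) = (0.5556, -0.8315) → (-0.1951, 0.9808)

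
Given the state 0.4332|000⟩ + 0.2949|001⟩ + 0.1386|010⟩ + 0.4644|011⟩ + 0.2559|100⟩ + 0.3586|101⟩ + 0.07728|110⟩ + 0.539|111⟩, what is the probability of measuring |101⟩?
0.1286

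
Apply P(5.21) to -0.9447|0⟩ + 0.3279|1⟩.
-0.9447|0⟩ + (0.1565 - 0.2881i)|1⟩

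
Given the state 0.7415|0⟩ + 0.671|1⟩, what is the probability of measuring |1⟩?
0.4502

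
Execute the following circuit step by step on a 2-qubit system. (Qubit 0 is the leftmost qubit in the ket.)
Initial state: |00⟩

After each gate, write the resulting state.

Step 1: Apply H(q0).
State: 1/√2|00⟩ + 1/√2|10⟩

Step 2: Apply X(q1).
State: 1/√2|01⟩ + 1/√2|11⟩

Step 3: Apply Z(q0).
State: 1/√2|01⟩ - 1/√2|11⟩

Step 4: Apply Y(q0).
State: (1/√2)i|01⟩ + (1/√2)i|11⟩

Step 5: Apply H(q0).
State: i|01⟩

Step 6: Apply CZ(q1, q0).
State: i|01⟩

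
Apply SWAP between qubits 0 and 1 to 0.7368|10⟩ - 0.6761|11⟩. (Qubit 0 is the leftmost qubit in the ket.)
0.7368|01⟩ - 0.6761|11⟩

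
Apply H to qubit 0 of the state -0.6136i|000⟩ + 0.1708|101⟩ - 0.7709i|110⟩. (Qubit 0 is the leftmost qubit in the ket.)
-0.4339i|000⟩ + 0.1208|001⟩ - 0.5451i|010⟩ - 0.4339i|100⟩ - 0.1208|101⟩ + 0.5451i|110⟩

H on qubit 0 mixes each pair of kets that differ only in qubit 0: amplitudes (a, b) of (|…0…⟩, |…1…⟩) become ((a + b)/√2, (a − b)/√2). Kets absent from the input have amplitude 0.
(|000⟩, |100⟩): (a, b) = (-0.6136i, 0) → (-0.4339i, -0.4339i)
(|001⟩, |101⟩): (a, b) = (0, 0.1708) → (0.1208, -0.1208)
(|010⟩, |110⟩): (a, b) = (0, -0.7709i) → (-0.5451i, 0.5451i)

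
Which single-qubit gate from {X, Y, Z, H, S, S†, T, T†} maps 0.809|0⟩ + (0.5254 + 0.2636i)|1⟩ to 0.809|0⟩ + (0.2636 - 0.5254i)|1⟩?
S†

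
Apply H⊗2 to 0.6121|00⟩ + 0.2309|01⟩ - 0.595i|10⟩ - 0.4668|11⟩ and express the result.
(0.1881 - 0.2975i)|00⟩ + (0.424 - 0.2975i)|01⟩ + (0.6549 + 0.2975i)|10⟩ + (-0.0428 + 0.2975i)|11⟩

H⊗2 gives amp(|y⟩) = (1/2) Σ_x (−1)^(x·y) amp(|x⟩), where x·y is the number of positions in which both x and y have a 1.
|00⟩: (0.6121 + 0.2309 - 0.595i - 0.4668)/2 = (0.1881 - 0.2975i)
|01⟩: (0.6121 - 0.2309 - 0.595i + 0.4668)/2 = (0.424 - 0.2975i)
|10⟩: (0.6121 + 0.2309 + 0.595i + 0.4668)/2 = (0.6549 + 0.2975i)
|11⟩: (0.6121 - 0.2309 + 0.595i - 0.4668)/2 = (-0.0428 + 0.2975i)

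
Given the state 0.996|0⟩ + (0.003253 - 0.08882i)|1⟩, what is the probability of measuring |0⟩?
0.992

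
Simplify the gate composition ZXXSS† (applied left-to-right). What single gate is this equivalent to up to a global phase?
Z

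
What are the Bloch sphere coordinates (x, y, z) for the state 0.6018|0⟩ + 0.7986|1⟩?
(0.9612, 0, -0.2756)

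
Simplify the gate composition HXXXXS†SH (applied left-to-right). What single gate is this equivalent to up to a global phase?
I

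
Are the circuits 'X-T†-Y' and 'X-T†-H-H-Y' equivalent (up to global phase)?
Yes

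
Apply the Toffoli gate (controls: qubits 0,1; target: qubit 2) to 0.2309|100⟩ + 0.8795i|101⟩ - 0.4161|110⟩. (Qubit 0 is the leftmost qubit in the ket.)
0.2309|100⟩ + 0.8795i|101⟩ - 0.4161|111⟩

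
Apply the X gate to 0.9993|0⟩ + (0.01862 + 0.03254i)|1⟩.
(0.01862 + 0.03254i)|0⟩ + 0.9993|1⟩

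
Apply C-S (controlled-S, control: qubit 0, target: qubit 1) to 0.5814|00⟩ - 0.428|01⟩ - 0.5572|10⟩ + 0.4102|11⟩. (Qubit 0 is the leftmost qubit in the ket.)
0.5814|00⟩ - 0.428|01⟩ - 0.5572|10⟩ + 0.4102i|11⟩

C-S leaves the control-|0⟩ kets |00⟩, |01⟩ unchanged and applies S to qubit 1 on the control-|1⟩ pair (|10⟩, |11⟩).
S = [[1, 0], [0, i]].
With a = amp(|10⟩) = -0.5572 and b = amp(|11⟩) = 0.4102:
new amp(|10⟩) = (1)·a = -0.5572
new amp(|11⟩) = (i)·b = 0.4102i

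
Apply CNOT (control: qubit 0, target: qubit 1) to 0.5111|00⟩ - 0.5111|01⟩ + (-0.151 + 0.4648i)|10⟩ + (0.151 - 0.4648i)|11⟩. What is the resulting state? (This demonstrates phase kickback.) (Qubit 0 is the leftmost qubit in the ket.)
0.5111|00⟩ - 0.5111|01⟩ + (0.151 - 0.4648i)|10⟩ + (-0.151 + 0.4648i)|11⟩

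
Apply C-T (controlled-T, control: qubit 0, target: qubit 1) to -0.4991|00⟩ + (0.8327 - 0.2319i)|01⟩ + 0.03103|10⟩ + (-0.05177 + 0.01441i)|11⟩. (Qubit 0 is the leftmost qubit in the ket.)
-0.4991|00⟩ + (0.8327 - 0.2319i)|01⟩ + 0.03103|10⟩ + (-0.0468 - 0.02642i)|11⟩

C-T leaves the control-|0⟩ kets |00⟩, |01⟩ unchanged and applies T to qubit 1 on the control-|1⟩ pair (|10⟩, |11⟩).
T = [[1, 0], [0, (1/√2 + (1/√2)i)]].
With a = amp(|10⟩) = 0.03103 and b = amp(|11⟩) = (-0.05177 + 0.01441i):
new amp(|10⟩) = (1)·a = 0.03103
new amp(|11⟩) = (1/√2 + (1/√2)i)·b = (-0.0468 - 0.02642i)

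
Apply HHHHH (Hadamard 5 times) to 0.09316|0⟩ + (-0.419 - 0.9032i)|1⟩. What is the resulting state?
(-0.2304 - 0.6387i)|0⟩ + (0.3622 + 0.6387i)|1⟩

H² = I, so H^5 = H: a single Hadamard. With (a, b) = (0.09316, (-0.419 - 0.9032i)), H gives ((a + b)/√2, (a − b)/√2) = ((-0.2304 - 0.6387i), (0.3622 + 0.6387i)).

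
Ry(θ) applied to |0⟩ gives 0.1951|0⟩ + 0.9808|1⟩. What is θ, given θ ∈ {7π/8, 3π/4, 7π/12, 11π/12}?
7π/8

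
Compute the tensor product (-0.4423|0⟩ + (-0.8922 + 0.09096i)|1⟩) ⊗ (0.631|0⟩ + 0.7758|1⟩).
-0.2791|00⟩ - 0.3431|01⟩ + (-0.563 + 0.0574i)|10⟩ + (-0.6922 + 0.07057i)|11⟩

amp(|b₁b₂…⟩) = product of the factor amplitudes for bits b₁, b₂, …; only kets whose every factor amplitude is nonzero survive.
|00⟩: (-0.4423)(0.631) = -0.2791
|01⟩: (-0.4423)(0.7758) = -0.3431
|10⟩: (-0.8922 + 0.09096i)(0.631) = (-0.563 + 0.0574i)
|11⟩: (-0.8922 + 0.09096i)(0.7758) = (-0.6922 + 0.07057i)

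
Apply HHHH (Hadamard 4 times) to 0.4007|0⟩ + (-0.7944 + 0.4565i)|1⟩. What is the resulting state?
0.4007|0⟩ + (-0.7944 + 0.4565i)|1⟩

H² = I, so an even number of Hadamards cancels: H^4 = I and the state is unchanged.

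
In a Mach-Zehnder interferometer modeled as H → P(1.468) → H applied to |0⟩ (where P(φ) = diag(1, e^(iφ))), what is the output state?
(0.5513 + 0.4974i)|0⟩ + (0.4487 - 0.4974i)|1⟩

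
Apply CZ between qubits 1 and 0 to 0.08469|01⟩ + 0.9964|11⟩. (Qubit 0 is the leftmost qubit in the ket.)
0.08469|01⟩ - 0.9964|11⟩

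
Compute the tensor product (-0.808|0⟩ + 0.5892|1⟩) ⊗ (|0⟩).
-0.808|00⟩ + 0.5892|10⟩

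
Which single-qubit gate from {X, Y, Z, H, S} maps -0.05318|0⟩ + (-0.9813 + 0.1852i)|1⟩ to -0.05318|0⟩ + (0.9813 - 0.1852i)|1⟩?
Z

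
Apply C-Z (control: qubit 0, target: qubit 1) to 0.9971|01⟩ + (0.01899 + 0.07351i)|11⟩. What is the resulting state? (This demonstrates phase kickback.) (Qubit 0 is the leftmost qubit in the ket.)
0.9971|01⟩ + (-0.01899 - 0.07351i)|11⟩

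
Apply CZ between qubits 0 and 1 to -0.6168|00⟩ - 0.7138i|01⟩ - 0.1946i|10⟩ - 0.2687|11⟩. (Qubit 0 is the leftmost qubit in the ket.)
-0.6168|00⟩ - 0.7138i|01⟩ - 0.1946i|10⟩ + 0.2687|11⟩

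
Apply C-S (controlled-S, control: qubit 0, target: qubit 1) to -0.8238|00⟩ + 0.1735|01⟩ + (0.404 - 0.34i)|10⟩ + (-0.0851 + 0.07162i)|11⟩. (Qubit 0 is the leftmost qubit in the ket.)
-0.8238|00⟩ + 0.1735|01⟩ + (0.404 - 0.34i)|10⟩ + (-0.07162 - 0.0851i)|11⟩

C-S leaves the control-|0⟩ kets |00⟩, |01⟩ unchanged and applies S to qubit 1 on the control-|1⟩ pair (|10⟩, |11⟩).
S = [[1, 0], [0, i]].
With a = amp(|10⟩) = (0.404 - 0.34i) and b = amp(|11⟩) = (-0.0851 + 0.07162i):
new amp(|10⟩) = (1)·a = (0.404 - 0.34i)
new amp(|11⟩) = (i)·b = (-0.07162 - 0.0851i)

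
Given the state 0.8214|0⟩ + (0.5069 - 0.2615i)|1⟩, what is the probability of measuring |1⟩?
0.3253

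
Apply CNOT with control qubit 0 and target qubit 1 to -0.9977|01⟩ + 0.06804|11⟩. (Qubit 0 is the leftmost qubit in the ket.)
-0.9977|01⟩ + 0.06804|10⟩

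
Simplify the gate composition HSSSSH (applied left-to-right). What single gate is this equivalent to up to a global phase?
I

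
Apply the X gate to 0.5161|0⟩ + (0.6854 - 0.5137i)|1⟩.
(0.6854 - 0.5137i)|0⟩ + 0.5161|1⟩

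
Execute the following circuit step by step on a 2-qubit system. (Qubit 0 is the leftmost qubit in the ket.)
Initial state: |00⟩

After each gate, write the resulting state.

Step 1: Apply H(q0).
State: 1/√2|00⟩ + 1/√2|10⟩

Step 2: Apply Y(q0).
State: -(1/√2)i|00⟩ + (1/√2)i|10⟩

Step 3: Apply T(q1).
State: -(1/√2)i|00⟩ + (1/√2)i|10⟩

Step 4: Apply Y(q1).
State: 1/√2|01⟩ - 1/√2|11⟩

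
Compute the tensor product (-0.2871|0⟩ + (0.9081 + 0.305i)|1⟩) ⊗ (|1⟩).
-0.2871|01⟩ + (0.9081 + 0.305i)|11⟩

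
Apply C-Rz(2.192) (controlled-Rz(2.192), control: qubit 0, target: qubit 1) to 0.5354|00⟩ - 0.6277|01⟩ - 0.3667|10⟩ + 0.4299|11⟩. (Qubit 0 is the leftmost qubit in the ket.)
0.5354|00⟩ - 0.6277|01⟩ + (-0.1676 + 0.3261i)|10⟩ + (0.1965 + 0.3823i)|11⟩

C-Rz(2.192) leaves the control-|0⟩ kets |00⟩, |01⟩ unchanged and applies Rz(2.192) to qubit 1 on the control-|1⟩ pair (|10⟩, |11⟩).
Rz(2.192) = [[e^(−iθ/2), 0], [0, e^(iθ/2)]] with e^(±iθ/2) = cos(θ/2) ± i·sin(θ/2); θ = 2.192, cos(θ/2) ≈ 0.457157, sin(θ/2) ≈ 0.889386.
With a = amp(|10⟩) = -0.3667 and b = amp(|11⟩) = 0.4299:
new amp(|10⟩) = (0.457157 - 0.889386i)·a = (-0.1676 + 0.3261i)
new amp(|11⟩) = (0.457157 + 0.889386i)·b = (0.1965 + 0.3823i)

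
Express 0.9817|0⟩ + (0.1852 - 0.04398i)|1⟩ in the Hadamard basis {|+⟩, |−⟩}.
(0.8251 - 0.0311i)|+⟩ + (0.5632 + 0.0311i)|−⟩

With |ψ⟩ = α|0⟩ + β|1⟩, the Hadamard-basis coefficients are ⟨+|ψ⟩ = (α + β)/√2 and ⟨−|ψ⟩ = (α − β)/√2.
Here α = 0.9817, β = (0.1852 - 0.04398i): (α + β)/√2 = (0.8251 - 0.0311i), (α − β)/√2 = (0.5632 + 0.0311i).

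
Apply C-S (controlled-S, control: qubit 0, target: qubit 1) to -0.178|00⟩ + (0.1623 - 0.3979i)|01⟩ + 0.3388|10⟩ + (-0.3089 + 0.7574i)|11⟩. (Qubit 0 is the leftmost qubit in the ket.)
-0.178|00⟩ + (0.1623 - 0.3979i)|01⟩ + 0.3388|10⟩ + (-0.7574 - 0.3089i)|11⟩

C-S leaves the control-|0⟩ kets |00⟩, |01⟩ unchanged and applies S to qubit 1 on the control-|1⟩ pair (|10⟩, |11⟩).
S = [[1, 0], [0, i]].
With a = amp(|10⟩) = 0.3388 and b = amp(|11⟩) = (-0.3089 + 0.7574i):
new amp(|10⟩) = (1)·a = 0.3388
new amp(|11⟩) = (i)·b = (-0.7574 - 0.3089i)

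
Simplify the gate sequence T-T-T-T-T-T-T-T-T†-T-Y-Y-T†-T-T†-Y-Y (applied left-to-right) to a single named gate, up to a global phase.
T†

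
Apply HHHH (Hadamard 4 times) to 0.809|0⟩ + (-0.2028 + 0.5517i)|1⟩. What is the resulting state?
0.809|0⟩ + (-0.2028 + 0.5517i)|1⟩

H² = I, so an even number of Hadamards cancels: H^4 = I and the state is unchanged.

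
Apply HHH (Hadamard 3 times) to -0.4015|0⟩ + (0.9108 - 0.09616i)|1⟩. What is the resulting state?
(0.3601 - 0.068i)|0⟩ + (-0.9279 + 0.068i)|1⟩

H² = I, so H^3 = H: a single Hadamard. With (a, b) = (-0.4015, (0.9108 - 0.09616i)), H gives ((a + b)/√2, (a − b)/√2) = ((0.3601 - 0.068i), (-0.9279 + 0.068i)).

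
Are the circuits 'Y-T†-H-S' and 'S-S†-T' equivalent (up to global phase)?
No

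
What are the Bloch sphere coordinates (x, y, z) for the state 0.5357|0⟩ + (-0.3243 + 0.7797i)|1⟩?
(-0.3475, 0.8354, -0.4261)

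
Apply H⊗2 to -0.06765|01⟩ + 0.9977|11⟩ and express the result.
0.465|00⟩ - 0.465|01⟩ - 0.5327|10⟩ + 0.5327|11⟩

H⊗2 gives amp(|y⟩) = (1/2) Σ_x (−1)^(x·y) amp(|x⟩), where x·y is the number of positions in which both x and y have a 1.
|00⟩: (-0.06765 + 0.9977)/2 = 0.465
|01⟩: (0.06765 - 0.9977)/2 = -0.465
|10⟩: (-0.06765 - 0.9977)/2 = -0.5327
|11⟩: (0.06765 + 0.9977)/2 = 0.5327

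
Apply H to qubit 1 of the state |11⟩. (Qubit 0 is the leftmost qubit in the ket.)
1/√2|10⟩ - 1/√2|11⟩

H on qubit 1 mixes each pair of kets that differ only in qubit 1: amplitudes (a, b) of (|…0…⟩, |…1…⟩) become ((a + b)/√2, (a − b)/√2). Kets absent from the input have amplitude 0.
(|10⟩, |11⟩): (a, b) = (0, 1) → (1/√2, -1/√2)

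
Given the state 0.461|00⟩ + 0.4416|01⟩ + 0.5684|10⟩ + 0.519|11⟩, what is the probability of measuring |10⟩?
0.3231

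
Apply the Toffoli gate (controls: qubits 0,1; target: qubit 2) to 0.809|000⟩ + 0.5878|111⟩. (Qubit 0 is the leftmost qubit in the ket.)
0.809|000⟩ + 0.5878|110⟩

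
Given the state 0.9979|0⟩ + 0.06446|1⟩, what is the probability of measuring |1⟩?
0.004155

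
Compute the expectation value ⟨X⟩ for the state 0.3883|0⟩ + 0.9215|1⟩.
0.7156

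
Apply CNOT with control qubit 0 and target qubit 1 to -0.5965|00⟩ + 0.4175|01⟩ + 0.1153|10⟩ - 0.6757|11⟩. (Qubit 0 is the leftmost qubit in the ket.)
-0.5965|00⟩ + 0.4175|01⟩ - 0.6757|10⟩ + 0.1153|11⟩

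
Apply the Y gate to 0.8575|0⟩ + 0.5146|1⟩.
-0.5146i|0⟩ + 0.8575i|1⟩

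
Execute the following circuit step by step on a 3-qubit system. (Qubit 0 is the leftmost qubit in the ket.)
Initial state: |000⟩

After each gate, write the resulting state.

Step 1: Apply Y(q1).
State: i|010⟩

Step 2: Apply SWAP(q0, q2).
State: i|010⟩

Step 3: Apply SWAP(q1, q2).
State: i|001⟩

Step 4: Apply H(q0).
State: (1/√2)i|001⟩ + (1/√2)i|101⟩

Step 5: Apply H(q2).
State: (1/2)i|000⟩ - (1/2)i|001⟩ + (1/2)i|100⟩ - (1/2)i|101⟩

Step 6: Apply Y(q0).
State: 1/2|000⟩ - 1/2|001⟩ - 1/2|100⟩ + 1/2|101⟩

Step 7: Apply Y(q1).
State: (1/2)i|010⟩ - (1/2)i|011⟩ - (1/2)i|110⟩ + (1/2)i|111⟩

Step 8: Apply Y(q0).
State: -1/2|010⟩ + 1/2|011⟩ - 1/2|110⟩ + 1/2|111⟩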